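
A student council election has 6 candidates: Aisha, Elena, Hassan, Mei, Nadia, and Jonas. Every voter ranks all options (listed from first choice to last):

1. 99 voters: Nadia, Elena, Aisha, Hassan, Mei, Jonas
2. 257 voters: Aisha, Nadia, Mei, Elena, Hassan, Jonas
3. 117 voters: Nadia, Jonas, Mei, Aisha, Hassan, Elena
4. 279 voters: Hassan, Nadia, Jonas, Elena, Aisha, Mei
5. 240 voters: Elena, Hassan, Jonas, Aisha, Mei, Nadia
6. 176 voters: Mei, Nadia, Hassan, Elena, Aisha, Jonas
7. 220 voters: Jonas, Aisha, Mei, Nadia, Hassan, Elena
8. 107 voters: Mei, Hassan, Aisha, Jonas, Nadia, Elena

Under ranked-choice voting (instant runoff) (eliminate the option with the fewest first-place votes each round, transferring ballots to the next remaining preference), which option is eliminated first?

Nadia

Round 1: Aisha 257, Elena 240, Hassan 279, Mei 283, Nadia 216, Jonas 220. Eliminate Nadia.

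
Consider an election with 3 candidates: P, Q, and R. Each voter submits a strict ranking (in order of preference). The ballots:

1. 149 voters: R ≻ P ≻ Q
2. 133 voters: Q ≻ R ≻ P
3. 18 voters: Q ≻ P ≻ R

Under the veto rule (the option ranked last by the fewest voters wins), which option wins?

Last-place votes: P 133, Q 149, R 18.
R is ranked last by the fewest voters, so R wins.

R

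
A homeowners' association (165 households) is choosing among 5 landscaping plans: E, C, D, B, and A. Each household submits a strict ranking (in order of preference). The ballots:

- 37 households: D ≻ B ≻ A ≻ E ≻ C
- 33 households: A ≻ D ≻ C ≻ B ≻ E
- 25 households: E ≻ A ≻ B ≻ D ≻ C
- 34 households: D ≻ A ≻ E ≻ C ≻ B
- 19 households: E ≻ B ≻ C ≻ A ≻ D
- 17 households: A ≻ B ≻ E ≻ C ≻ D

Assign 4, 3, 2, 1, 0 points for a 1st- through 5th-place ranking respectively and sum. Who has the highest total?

A

E: 37·1 + 33·0 + 25·4 + 34·2 + 19·4 + 17·2 = 315
C: 37·0 + 33·2 + 25·0 + 34·1 + 19·2 + 17·1 = 155
D: 37·4 + 33·3 + 25·1 + 34·4 + 19·0 + 17·0 = 408
B: 37·3 + 33·1 + 25·2 + 34·0 + 19·3 + 17·3 = 302
A: 37·2 + 33·4 + 25·3 + 34·3 + 19·1 + 17·4 = 470
A has the highest Borda score (470).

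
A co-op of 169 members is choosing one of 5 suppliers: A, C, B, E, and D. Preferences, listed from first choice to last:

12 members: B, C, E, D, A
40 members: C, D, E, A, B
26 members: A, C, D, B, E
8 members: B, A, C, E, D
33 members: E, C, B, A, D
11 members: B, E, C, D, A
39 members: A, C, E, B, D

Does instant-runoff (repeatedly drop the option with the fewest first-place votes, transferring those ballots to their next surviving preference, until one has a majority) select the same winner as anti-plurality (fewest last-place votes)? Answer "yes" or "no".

yes

Instant-runoff — R1 A 65, C 40, B 31, E 33, D 0 (D out); R2 A 65, C 40, B 31, E 33 (B out); R3 A 73, C 52, E 44 (E out); R4 A 73, C 96 (C winner). Winner: C.
Anti-plurality — last-place votes: A 23, C 0, B 40, E 26, D 80. Winner: C.
The two methods agree.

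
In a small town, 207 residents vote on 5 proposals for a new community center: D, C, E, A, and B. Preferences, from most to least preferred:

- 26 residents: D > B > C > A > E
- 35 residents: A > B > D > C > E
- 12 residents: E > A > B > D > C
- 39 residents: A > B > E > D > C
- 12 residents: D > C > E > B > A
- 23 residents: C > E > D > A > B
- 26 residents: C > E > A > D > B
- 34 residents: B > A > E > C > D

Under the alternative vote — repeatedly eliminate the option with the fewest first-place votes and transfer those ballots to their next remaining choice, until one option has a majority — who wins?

A

Round 1: D 38, C 49, E 12, A 74, B 34. Eliminate E.
Round 2: D 38, C 49, A 86, B 34. Eliminate B.
Round 3: D 38, C 49, A 120. A has a majority.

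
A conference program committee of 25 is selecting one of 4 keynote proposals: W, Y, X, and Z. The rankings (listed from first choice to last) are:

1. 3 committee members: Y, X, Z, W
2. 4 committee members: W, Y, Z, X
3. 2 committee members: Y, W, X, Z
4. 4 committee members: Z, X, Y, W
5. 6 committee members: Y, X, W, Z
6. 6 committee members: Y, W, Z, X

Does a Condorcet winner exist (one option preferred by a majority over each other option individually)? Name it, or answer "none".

Y vs W: 21–4 for Y.
Y vs X: 21–4 for Y.
Y vs Z: 21–4 for Y.
Y beats every other option head-to-head.

Y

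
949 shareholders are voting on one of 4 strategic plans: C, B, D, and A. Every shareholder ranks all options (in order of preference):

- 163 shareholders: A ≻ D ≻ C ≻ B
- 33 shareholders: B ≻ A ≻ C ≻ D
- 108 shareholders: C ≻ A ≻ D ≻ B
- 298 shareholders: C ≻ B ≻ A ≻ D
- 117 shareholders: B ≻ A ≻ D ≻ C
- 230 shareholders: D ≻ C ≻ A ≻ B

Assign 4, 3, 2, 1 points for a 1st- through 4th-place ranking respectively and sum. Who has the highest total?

C

C: 163·2 + 33·2 + 108·4 + 298·4 + 117·1 + 230·3 = 2823
B: 163·1 + 33·4 + 108·1 + 298·3 + 117·4 + 230·1 = 1995
D: 163·3 + 33·1 + 108·2 + 298·1 + 117·2 + 230·4 = 2190
A: 163·4 + 33·3 + 108·3 + 298·2 + 117·3 + 230·2 = 2482
C has the highest Borda score (2823).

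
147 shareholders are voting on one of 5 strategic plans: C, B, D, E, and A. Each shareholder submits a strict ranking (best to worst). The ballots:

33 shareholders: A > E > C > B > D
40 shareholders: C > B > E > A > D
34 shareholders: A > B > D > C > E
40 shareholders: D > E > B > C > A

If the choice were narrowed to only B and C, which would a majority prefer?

B

Voters preferring B to C: 74; preferring C to B: 73.
B wins the head-to-head.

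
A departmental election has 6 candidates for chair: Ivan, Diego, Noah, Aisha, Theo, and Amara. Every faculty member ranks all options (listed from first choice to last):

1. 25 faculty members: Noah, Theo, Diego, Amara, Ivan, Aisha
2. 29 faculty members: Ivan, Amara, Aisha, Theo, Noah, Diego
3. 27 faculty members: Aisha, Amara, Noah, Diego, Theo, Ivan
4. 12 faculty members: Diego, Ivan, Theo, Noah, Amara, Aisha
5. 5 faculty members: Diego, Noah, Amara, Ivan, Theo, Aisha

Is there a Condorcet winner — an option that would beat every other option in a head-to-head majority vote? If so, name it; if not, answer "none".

Amara

Amara vs Ivan: 57–41 for Amara.
Amara vs Diego: 56–42 for Amara.
Amara vs Noah: 56–42 for Amara.
Amara vs Aisha: 71–27 for Amara.
Amara vs Theo: 61–37 for Amara.
Amara beats every other option head-to-head.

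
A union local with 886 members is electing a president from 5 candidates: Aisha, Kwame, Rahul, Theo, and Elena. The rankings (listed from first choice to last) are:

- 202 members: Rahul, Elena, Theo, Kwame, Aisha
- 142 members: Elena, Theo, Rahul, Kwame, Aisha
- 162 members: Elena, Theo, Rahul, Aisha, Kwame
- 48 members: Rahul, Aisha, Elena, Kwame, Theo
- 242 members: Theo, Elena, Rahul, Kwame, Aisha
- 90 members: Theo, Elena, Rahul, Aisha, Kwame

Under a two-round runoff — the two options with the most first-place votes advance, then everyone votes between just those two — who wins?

Elena

Round 1 first-place votes: Aisha 0, Kwame 0, Rahul 250, Theo 332, Elena 304.
Theo and Elena advance.
Runoff: Theo is preferred to Elena by 332 voters; Elena by 554.
Elena wins the runoff.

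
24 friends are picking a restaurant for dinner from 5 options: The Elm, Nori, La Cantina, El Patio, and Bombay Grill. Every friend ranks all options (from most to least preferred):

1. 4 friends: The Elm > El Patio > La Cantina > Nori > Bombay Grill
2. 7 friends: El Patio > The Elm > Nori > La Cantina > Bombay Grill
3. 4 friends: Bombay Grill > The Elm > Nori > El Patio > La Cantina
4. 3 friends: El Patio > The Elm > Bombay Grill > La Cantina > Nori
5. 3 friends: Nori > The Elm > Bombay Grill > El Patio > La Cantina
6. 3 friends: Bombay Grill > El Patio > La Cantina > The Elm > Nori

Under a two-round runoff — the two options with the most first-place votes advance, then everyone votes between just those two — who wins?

El Patio

Round 1 first-place votes: The Elm 4, Nori 3, La Cantina 0, El Patio 10, Bombay Grill 7.
El Patio and Bombay Grill advance.
Runoff: El Patio is preferred to Bombay Grill by 14 voters; Bombay Grill by 10.
El Patio wins the runoff.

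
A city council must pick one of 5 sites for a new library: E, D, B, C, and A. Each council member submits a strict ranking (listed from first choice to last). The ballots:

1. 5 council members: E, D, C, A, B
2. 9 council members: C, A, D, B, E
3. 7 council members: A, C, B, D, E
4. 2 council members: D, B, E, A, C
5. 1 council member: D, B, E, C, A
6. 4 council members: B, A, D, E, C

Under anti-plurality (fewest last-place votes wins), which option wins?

Last-place votes: E 16, D 0, B 5, C 6, A 1.
D is ranked last by the fewest voters, so D wins.

D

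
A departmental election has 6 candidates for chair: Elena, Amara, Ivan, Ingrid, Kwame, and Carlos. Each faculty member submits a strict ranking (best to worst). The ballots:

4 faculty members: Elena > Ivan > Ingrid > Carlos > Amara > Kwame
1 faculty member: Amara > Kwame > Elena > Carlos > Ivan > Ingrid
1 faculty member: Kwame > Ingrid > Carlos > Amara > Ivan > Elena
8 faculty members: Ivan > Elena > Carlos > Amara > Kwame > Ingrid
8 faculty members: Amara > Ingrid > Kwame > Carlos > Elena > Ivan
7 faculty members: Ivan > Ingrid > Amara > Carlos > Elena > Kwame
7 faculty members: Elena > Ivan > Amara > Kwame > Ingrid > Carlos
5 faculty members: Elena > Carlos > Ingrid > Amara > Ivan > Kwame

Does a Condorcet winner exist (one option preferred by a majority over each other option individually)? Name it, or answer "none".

Elena vs Amara: 24–17 for Elena.
Elena vs Ivan: 25–16 for Elena.
Elena vs Ingrid: 25–16 for Elena.
Elena vs Kwame: 31–10 for Elena.
Elena vs Carlos: 25–16 for Elena.
Elena beats every other option head-to-head.

Elena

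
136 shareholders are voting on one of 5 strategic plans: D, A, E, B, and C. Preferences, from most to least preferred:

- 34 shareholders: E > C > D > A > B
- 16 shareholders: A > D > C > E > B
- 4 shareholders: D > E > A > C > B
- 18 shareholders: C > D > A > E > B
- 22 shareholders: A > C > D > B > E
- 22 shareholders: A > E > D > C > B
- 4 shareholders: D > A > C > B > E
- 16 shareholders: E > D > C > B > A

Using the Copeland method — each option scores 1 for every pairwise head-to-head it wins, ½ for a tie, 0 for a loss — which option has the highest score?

D: beats A and B; loses to E and C → score 2.
A: beats E and B; ties C; loses to D → score 2.5.
E: beats D, B, and C; loses to A → score 3.
B: loses to D, A, E, and C → score 0.
C: beats D and B; ties A; loses to E → score 2.5.
E has the best pairwise record.

E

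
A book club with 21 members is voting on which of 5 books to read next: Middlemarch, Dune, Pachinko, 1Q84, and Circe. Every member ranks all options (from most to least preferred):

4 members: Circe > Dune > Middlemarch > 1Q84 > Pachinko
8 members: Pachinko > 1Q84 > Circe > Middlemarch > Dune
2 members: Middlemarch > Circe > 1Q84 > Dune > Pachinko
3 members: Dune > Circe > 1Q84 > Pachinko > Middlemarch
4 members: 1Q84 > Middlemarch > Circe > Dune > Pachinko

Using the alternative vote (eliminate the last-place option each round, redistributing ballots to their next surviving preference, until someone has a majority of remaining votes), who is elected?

Circe

Round 1: Middlemarch 2, Dune 3, Pachinko 8, 1Q84 4, Circe 4. Eliminate Middlemarch.
Round 2: Dune 3, Pachinko 8, 1Q84 4, Circe 6. Eliminate Dune.
Round 3: Pachinko 8, 1Q84 4, Circe 9. Eliminate 1Q84.
Round 4: Pachinko 8, Circe 13. Circe has a majority.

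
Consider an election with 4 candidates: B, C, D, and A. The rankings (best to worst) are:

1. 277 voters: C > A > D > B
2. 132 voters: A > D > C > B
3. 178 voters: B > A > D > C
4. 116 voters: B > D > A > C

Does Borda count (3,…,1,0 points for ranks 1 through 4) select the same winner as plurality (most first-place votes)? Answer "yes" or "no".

Borda — scores: B 882, C 963, D 951, A 1422. Winner: A.
Plurality — first-place votes: B 294, C 277, D 0, A 132. Winner: B.
The two methods disagree.

no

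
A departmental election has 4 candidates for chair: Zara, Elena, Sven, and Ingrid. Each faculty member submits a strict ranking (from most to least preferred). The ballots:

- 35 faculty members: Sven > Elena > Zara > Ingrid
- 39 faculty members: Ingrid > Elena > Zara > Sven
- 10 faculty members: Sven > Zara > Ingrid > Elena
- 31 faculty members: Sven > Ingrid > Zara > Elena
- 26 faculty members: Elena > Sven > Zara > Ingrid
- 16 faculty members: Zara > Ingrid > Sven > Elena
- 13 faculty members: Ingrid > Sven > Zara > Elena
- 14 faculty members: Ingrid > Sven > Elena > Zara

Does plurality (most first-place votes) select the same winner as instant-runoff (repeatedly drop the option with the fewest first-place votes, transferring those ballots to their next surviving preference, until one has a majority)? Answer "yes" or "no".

Plurality — first-place votes: Zara 16, Elena 26, Sven 76, Ingrid 66. Winner: Sven.
Instant-runoff — R1 Zara 16, Elena 26, Sven 76, Ingrid 66 (Zara out); R2 Elena 26, Sven 76, Ingrid 82 (Elena out); R3 Sven 102, Ingrid 82 (Sven winner). Winner: Sven.
The two methods agree.

yes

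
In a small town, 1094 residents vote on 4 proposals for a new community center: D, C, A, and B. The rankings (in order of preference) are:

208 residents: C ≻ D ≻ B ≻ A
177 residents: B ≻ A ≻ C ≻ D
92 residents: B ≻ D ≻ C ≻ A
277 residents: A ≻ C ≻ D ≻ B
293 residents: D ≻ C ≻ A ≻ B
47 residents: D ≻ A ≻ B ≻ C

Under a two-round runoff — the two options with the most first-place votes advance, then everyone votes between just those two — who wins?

D

Round 1 first-place votes: D 340, C 208, A 277, B 269.
D and A advance.
Runoff: D is preferred to A by 640 voters; A by 454.
D wins the runoff.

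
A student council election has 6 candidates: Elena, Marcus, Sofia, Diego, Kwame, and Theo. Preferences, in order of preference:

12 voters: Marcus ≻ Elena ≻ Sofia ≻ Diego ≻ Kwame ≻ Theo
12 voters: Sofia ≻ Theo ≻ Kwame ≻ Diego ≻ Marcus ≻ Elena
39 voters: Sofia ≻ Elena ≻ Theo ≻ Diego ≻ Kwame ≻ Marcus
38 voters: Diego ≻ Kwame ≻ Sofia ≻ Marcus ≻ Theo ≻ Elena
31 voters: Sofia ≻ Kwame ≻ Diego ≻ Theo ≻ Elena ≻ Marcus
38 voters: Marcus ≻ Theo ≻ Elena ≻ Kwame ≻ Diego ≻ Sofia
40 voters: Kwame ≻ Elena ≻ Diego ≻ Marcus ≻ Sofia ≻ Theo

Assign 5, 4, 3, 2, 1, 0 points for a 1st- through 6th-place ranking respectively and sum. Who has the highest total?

Kwame

Elena: 12·4 + 12·0 + 39·4 + 38·0 + 31·1 + 38·3 + 40·4 = 509
Marcus: 12·5 + 12·1 + 39·0 + 38·2 + 31·0 + 38·5 + 40·2 = 418
Sofia: 12·3 + 12·5 + 39·5 + 38·3 + 31·5 + 38·0 + 40·1 = 600
Diego: 12·2 + 12·2 + 39·2 + 38·5 + 31·3 + 38·1 + 40·3 = 567
Kwame: 12·1 + 12·3 + 39·1 + 38·4 + 31·4 + 38·2 + 40·5 = 639
Theo: 12·0 + 12·4 + 39·3 + 38·1 + 31·2 + 38·4 + 40·0 = 417
Kwame has the highest Borda score (639).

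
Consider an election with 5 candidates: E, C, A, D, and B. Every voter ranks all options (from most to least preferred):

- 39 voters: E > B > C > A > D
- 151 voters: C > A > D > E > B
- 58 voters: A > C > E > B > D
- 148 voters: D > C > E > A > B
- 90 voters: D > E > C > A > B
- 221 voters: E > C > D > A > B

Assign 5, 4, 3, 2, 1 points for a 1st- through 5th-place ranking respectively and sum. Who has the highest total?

E: 39·5 + 151·2 + 58·3 + 148·3 + 90·4 + 221·5 = 2580
C: 39·3 + 151·5 + 58·4 + 148·4 + 90·3 + 221·4 = 2850
A: 39·2 + 151·4 + 58·5 + 148·2 + 90·2 + 221·2 = 1890
D: 39·1 + 151·3 + 58·1 + 148·5 + 90·5 + 221·3 = 2403
B: 39·4 + 151·1 + 58·2 + 148·1 + 90·1 + 221·1 = 882
C has the highest Borda score (2850).

C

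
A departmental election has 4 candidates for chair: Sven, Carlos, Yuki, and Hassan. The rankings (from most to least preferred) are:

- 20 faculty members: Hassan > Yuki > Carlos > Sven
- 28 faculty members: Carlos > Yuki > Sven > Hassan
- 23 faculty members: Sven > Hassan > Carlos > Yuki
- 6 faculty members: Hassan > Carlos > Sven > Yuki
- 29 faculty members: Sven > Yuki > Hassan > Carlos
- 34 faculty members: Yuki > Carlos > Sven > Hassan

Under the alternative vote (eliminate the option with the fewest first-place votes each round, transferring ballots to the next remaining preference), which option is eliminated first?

Round 1: Sven 52, Carlos 28, Yuki 34, Hassan 26. Eliminate Hassan.

Hassan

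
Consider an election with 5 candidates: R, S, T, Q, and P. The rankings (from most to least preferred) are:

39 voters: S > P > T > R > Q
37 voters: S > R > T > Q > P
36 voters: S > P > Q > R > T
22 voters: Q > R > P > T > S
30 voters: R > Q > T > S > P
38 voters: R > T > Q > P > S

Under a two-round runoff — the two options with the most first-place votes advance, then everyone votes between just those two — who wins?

S

Round 1 first-place votes: R 68, S 112, T 0, Q 22, P 0.
S and R advance.
Runoff: S is preferred to R by 112 voters; R by 90.
S wins the runoff.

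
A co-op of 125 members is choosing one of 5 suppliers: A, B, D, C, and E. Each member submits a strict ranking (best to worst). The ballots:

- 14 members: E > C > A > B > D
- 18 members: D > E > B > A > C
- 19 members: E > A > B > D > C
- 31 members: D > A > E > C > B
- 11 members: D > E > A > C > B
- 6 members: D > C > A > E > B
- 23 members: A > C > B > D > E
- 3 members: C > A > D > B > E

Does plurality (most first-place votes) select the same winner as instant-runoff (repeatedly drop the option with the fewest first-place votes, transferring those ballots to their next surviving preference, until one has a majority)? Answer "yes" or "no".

yes

Plurality — first-place votes: A 23, B 0, D 66, C 3, E 33. Winner: D.
Instant-runoff — R1 A 23, B 0, D 66, C 3, E 33 (D winner). Winner: D.
The two methods agree.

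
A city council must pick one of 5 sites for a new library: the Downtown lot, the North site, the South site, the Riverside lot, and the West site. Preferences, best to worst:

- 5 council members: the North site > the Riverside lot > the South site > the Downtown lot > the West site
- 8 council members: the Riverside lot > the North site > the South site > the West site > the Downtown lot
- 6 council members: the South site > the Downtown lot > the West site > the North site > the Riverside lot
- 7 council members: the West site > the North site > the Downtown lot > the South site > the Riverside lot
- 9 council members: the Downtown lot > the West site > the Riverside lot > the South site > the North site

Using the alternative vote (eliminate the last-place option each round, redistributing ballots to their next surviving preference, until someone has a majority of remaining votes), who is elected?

Round 1: the Downtown lot 9, the North site 5, the South site 6, the Riverside lot 8, the West site 7. Eliminate the North site.
Round 2: the Downtown lot 9, the South site 6, the Riverside lot 13, the West site 7. Eliminate the South site.
Round 3: the Downtown lot 15, the Riverside lot 13, the West site 7. Eliminate the West site.
Round 4: the Downtown lot 22, the Riverside lot 13. The Downtown lot has a majority.

the Downtown lot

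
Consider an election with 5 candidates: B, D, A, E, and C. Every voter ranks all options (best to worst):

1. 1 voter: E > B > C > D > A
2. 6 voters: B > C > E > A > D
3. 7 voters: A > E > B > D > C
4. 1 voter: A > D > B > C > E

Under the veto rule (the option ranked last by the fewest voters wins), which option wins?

Last-place votes: B 0, D 6, A 1, E 1, C 7.
B is ranked last by the fewest voters, so B wins.

B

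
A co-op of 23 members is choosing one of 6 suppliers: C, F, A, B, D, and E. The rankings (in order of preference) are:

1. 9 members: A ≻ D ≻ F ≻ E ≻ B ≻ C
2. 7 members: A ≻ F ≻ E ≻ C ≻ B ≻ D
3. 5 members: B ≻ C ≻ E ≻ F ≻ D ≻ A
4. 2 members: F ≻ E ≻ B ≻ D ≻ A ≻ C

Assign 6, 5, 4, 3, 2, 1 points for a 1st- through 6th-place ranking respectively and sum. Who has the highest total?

A

C: 9·1 + 7·3 + 5·5 + 2·1 = 57
F: 9·4 + 7·5 + 5·3 + 2·6 = 98
A: 9·6 + 7·6 + 5·1 + 2·2 = 105
B: 9·2 + 7·2 + 5·6 + 2·4 = 70
D: 9·5 + 7·1 + 5·2 + 2·3 = 68
E: 9·3 + 7·4 + 5·4 + 2·5 = 85
A has the highest Borda score (105).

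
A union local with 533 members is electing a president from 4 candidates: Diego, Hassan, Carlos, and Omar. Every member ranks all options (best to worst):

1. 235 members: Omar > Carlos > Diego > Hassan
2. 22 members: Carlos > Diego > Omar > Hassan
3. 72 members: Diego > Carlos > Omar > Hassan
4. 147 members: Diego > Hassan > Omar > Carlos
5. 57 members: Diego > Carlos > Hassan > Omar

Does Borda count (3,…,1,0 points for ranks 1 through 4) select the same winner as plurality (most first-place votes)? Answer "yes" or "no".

yes

Borda — scores: Diego 1107, Hassan 351, Carlos 794, Omar 946. Winner: Diego.
Plurality — first-place votes: Diego 276, Hassan 0, Carlos 22, Omar 235. Winner: Diego.
The two methods agree.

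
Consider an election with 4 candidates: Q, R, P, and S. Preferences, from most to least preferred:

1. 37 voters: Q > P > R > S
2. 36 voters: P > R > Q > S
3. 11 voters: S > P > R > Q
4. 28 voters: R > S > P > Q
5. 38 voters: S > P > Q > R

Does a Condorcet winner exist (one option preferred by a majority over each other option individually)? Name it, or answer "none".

none

Checking pairwise contests:
P beats Q 113–37.
P beats R 122–28.
S beats P 77–73.
R beats S 101–49.
Every option loses at least one head-to-head, so there is no Condorcet winner.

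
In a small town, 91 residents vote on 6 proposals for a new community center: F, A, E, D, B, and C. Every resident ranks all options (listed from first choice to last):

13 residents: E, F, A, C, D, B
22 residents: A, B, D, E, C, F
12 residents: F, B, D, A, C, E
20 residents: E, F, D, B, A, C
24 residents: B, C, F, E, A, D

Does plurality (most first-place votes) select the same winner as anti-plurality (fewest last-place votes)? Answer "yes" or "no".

Plurality — first-place votes: F 12, A 22, E 33, D 0, B 24, C 0. Winner: E.
Anti-plurality — last-place votes: F 22, A 0, E 12, D 24, B 13, C 20. Winner: A.
The two methods disagree.

no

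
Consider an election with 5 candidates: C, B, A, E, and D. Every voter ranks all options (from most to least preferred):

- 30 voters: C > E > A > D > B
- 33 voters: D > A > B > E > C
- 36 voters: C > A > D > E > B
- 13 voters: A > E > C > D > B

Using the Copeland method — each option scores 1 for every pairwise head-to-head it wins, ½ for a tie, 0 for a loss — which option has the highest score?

C: beats B, A, E, and D → score 4.
B: loses to C, A, E, and D → score 0.
A: beats B, E, and D; loses to C → score 3.
E: beats B; loses to C, A, and D → score 1.
D: beats B and E; loses to C and A → score 2.
C has the best pairwise record.

C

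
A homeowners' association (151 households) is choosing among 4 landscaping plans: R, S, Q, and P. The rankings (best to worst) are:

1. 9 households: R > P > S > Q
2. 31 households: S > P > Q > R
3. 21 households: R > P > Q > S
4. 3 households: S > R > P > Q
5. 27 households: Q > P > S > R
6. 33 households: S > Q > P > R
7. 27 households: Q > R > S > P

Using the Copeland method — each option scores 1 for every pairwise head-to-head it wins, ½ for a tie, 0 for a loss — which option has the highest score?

R: loses to S, Q, and P → score 0.
S: beats R, Q, and P → score 3.
Q: beats R and P; loses to S → score 2.
P: beats R; loses to S and Q → score 1.
S has the best pairwise record.

S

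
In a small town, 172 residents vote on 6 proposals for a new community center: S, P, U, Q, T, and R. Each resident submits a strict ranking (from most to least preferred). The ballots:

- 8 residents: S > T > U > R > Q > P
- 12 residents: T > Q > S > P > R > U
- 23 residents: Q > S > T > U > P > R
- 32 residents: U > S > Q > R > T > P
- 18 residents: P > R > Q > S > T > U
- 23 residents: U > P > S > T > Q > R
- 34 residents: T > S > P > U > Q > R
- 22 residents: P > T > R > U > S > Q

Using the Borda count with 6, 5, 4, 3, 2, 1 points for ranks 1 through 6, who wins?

S: 8·6 + 12·4 + 23·5 + 32·5 + 18·3 + 23·4 + 34·5 + 22·2 = 731
P: 8·1 + 12·3 + 23·2 + 32·1 + 18·6 + 23·5 + 34·4 + 22·6 = 613
U: 8·4 + 12·1 + 23·3 + 32·6 + 18·1 + 23·6 + 34·3 + 22·3 = 629
Q: 8·2 + 12·5 + 23·6 + 32·4 + 18·4 + 23·2 + 34·2 + 22·1 = 550
T: 8·5 + 12·6 + 23·4 + 32·2 + 18·2 + 23·3 + 34·6 + 22·5 = 687
R: 8·3 + 12·2 + 23·1 + 32·3 + 18·5 + 23·1 + 34·1 + 22·4 = 402
S has the highest Borda score (731).

S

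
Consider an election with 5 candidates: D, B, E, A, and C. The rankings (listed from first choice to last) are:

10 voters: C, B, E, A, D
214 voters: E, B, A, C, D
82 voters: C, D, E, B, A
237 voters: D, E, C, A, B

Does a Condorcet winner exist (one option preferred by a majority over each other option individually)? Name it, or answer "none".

Checking pairwise contests:
C beats D 306–237.
D beats B 319–224.
D beats E 319–224.
D beats A 319–224.
E beats C 451–92.
Every option loses at least one head-to-head, so there is no Condorcet winner.

none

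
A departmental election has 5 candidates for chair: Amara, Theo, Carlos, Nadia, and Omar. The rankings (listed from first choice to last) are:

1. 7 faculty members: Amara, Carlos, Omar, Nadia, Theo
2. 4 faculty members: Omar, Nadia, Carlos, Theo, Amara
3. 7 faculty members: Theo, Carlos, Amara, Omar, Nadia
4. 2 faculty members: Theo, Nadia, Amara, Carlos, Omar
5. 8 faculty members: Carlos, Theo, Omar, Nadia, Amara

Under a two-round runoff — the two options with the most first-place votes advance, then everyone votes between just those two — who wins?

Round 1 first-place votes: Amara 7, Theo 9, Carlos 8, Nadia 0, Omar 4.
Theo and Carlos advance.
Runoff: Theo is preferred to Carlos by 9 voters; Carlos by 19.
Carlos wins the runoff.

Carlos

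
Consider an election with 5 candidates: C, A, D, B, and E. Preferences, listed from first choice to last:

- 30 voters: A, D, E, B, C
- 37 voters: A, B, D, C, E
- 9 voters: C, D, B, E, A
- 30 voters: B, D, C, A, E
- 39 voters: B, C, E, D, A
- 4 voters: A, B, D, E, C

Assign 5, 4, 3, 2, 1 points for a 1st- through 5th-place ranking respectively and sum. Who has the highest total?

B

C: 30·1 + 37·2 + 9·5 + 30·3 + 39·4 + 4·1 = 399
A: 30·5 + 37·5 + 9·1 + 30·2 + 39·1 + 4·5 = 463
D: 30·4 + 37·3 + 9·4 + 30·4 + 39·2 + 4·3 = 477
B: 30·2 + 37·4 + 9·3 + 30·5 + 39·5 + 4·4 = 596
E: 30·3 + 37·1 + 9·2 + 30·1 + 39·3 + 4·2 = 300
B has the highest Borda score (596).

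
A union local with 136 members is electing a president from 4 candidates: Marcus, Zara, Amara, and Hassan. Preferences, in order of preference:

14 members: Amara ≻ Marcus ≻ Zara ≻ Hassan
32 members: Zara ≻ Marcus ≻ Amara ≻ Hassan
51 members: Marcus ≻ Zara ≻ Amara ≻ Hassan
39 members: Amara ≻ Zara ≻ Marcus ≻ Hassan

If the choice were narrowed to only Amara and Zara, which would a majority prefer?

Voters preferring Amara to Zara: 53; preferring Zara to Amara: 83.
Zara wins the head-to-head.

Zara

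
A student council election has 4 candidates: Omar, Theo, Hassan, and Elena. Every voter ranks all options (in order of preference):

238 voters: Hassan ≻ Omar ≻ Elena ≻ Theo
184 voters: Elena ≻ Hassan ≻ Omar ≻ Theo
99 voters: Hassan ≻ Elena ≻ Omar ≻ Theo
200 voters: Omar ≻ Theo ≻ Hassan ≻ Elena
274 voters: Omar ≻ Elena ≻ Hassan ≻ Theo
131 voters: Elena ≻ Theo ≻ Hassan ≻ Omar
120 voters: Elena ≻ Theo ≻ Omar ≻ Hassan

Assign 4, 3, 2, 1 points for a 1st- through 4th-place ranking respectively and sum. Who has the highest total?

Omar: 238·3 + 184·2 + 99·2 + 200·4 + 274·4 + 131·1 + 120·2 = 3547
Theo: 238·1 + 184·1 + 99·1 + 200·3 + 274·1 + 131·3 + 120·3 = 2148
Hassan: 238·4 + 184·3 + 99·4 + 200·2 + 274·2 + 131·2 + 120·1 = 3230
Elena: 238·2 + 184·4 + 99·3 + 200·1 + 274·3 + 131·4 + 120·4 = 3535
Omar has the highest Borda score (3547).

Omar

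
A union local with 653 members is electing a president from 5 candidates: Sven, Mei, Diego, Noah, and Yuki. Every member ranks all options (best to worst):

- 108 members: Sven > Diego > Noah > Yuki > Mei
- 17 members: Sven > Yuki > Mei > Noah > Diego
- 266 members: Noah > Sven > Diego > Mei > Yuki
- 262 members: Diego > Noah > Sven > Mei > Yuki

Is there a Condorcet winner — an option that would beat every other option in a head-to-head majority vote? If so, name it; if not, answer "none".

none

Checking pairwise contests:
Noah beats Sven 528–125.
Sven beats Mei 653–0.
Sven beats Diego 391–262.
Diego beats Noah 370–283.
Sven beats Yuki 653–0.
Every option loses at least one head-to-head, so there is no Condorcet winner.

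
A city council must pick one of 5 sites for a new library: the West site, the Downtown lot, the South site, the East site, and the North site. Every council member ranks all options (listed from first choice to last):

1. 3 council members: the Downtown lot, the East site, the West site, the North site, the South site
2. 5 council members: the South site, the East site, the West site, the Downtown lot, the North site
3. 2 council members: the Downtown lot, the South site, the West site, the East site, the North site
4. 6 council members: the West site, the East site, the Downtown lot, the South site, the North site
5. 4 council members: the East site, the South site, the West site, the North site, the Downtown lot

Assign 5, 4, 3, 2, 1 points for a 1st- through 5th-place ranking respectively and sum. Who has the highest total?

the East site

the West site: 3·3 + 5·3 + 2·3 + 6·5 + 4·3 = 72
the Downtown lot: 3·5 + 5·2 + 2·5 + 6·3 + 4·1 = 57
the South site: 3·1 + 5·5 + 2·4 + 6·2 + 4·4 = 64
the East site: 3·4 + 5·4 + 2·2 + 6·4 + 4·5 = 80
the North site: 3·2 + 5·1 + 2·1 + 6·1 + 4·2 = 27
the East site has the highest Borda score (80).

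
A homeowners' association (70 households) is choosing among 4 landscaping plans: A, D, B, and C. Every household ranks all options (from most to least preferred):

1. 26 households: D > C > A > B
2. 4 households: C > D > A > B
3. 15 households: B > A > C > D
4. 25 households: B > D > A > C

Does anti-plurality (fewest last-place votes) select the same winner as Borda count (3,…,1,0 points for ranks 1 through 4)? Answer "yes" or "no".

Anti-plurality — last-place votes: A 0, D 15, B 30, C 25. Winner: A.
Borda — scores: A 85, D 136, B 120, C 79. Winner: D.
The two methods disagree.

no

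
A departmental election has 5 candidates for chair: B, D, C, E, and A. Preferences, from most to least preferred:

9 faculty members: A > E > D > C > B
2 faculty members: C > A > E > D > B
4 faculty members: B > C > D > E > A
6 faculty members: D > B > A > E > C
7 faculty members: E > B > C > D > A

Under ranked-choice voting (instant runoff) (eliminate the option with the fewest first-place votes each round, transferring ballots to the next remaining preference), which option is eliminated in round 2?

Round 1: B 4, D 6, C 2, E 7, A 9. Eliminate C.
Round 2: B 4, D 6, E 7, A 11. Eliminate B.

B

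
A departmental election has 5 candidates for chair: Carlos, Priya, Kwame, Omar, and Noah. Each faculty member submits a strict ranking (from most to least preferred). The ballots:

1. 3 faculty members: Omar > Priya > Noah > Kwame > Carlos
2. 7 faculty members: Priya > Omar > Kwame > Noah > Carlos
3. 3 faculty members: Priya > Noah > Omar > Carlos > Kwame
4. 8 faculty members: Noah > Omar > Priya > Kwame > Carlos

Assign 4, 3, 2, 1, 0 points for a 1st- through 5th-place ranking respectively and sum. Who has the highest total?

Priya

Carlos: 3·0 + 7·0 + 3·1 + 8·0 = 3
Priya: 3·3 + 7·4 + 3·4 + 8·2 = 65
Kwame: 3·1 + 7·2 + 3·0 + 8·1 = 25
Omar: 3·4 + 7·3 + 3·2 + 8·3 = 63
Noah: 3·2 + 7·1 + 3·3 + 8·4 = 54
Priya has the highest Borda score (65).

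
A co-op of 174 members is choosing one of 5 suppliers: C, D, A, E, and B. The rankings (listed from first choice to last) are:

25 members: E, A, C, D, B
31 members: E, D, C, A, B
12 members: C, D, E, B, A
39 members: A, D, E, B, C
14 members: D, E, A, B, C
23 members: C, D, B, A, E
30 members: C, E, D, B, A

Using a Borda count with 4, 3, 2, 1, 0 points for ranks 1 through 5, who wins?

E

C: 25·2 + 31·2 + 12·4 + 39·0 + 14·0 + 23·4 + 30·4 = 372
D: 25·1 + 31·3 + 12·3 + 39·3 + 14·4 + 23·3 + 30·2 = 456
A: 25·3 + 31·1 + 12·0 + 39·4 + 14·2 + 23·1 + 30·0 = 313
E: 25·4 + 31·4 + 12·2 + 39·2 + 14·3 + 23·0 + 30·3 = 458
B: 25·0 + 31·0 + 12·1 + 39·1 + 14·1 + 23·2 + 30·1 = 141
E has the highest Borda score (458).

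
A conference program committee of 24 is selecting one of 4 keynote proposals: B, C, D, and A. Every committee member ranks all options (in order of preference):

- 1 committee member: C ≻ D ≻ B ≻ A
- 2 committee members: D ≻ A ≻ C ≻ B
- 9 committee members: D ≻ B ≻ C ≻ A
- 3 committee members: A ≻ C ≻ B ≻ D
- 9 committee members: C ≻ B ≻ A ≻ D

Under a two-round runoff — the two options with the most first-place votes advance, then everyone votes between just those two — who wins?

C

Round 1 first-place votes: B 0, C 10, D 11, A 3.
D and C advance.
Runoff: D is preferred to C by 11 voters; C by 13.
C wins the runoff.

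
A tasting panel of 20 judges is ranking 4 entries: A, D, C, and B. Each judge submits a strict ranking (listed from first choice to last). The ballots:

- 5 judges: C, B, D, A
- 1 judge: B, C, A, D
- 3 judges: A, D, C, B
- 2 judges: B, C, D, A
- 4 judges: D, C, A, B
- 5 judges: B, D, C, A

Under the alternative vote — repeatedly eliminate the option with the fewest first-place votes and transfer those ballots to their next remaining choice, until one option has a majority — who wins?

B

Round 1: A 3, D 4, C 5, B 8. Eliminate A.
Round 2: D 7, C 5, B 8. Eliminate C.
Round 3: D 7, B 13. B has a majority.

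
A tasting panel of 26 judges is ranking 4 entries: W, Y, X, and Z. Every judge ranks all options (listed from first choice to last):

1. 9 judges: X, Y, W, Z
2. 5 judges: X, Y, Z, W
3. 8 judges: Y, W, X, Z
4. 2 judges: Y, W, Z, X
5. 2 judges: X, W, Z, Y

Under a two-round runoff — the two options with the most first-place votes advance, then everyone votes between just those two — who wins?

X

Round 1 first-place votes: W 0, Y 10, X 16, Z 0.
X and Y advance.
Runoff: X is preferred to Y by 16 voters; Y by 10.
X wins the runoff.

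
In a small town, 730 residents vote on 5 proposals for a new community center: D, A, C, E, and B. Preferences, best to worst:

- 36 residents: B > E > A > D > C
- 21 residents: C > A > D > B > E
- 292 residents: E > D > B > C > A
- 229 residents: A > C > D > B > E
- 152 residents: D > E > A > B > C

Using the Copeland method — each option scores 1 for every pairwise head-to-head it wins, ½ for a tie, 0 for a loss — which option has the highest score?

D: beats A, C, E, and B → score 4.
A: beats C and B; loses to D and E → score 2.
C: loses to D, A, E, and B → score 0.
E: beats A, C, and B; loses to D → score 3.
B: beats C; loses to D, A, and E → score 1.
D has the best pairwise record.

D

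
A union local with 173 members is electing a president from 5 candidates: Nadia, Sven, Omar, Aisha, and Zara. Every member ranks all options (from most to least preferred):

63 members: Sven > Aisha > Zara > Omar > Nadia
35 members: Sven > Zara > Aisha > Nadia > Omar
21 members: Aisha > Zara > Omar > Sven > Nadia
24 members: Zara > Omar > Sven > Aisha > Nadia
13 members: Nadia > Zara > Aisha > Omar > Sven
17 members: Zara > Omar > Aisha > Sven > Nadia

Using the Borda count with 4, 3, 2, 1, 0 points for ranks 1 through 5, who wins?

Nadia: 63·0 + 35·1 + 21·0 + 24·0 + 13·4 + 17·0 = 87
Sven: 63·4 + 35·4 + 21·1 + 24·2 + 13·0 + 17·1 = 478
Omar: 63·1 + 35·0 + 21·2 + 24·3 + 13·1 + 17·3 = 241
Aisha: 63·3 + 35·2 + 21·4 + 24·1 + 13·2 + 17·2 = 427
Zara: 63·2 + 35·3 + 21·3 + 24·4 + 13·3 + 17·4 = 497
Zara has the highest Borda score (497).

Zara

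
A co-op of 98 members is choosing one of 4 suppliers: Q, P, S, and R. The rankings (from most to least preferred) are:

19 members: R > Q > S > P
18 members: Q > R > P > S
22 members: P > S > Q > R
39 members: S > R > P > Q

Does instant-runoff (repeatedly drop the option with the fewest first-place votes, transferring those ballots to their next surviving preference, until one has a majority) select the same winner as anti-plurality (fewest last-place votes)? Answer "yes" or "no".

Instant-runoff — R1 Q 18, P 22, S 39, R 19 (Q out); R2 P 22, S 39, R 37 (P out); R3 S 61, R 37 (S winner). Winner: S.
Anti-plurality — last-place votes: Q 39, P 19, S 18, R 22. Winner: S.
The two methods agree.

yes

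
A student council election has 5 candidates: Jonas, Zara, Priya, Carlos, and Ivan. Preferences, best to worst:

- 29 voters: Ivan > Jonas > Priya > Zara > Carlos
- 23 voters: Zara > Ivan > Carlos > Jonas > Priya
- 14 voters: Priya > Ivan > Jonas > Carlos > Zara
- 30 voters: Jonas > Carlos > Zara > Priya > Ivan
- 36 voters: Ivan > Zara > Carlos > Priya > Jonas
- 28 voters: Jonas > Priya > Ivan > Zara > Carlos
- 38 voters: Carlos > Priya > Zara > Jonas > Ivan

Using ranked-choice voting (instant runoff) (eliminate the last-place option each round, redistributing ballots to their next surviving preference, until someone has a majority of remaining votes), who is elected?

Round 1: Jonas 58, Zara 23, Priya 14, Carlos 38, Ivan 65. Eliminate Priya.
Round 2: Jonas 58, Zara 23, Carlos 38, Ivan 79. Eliminate Zara.
Round 3: Jonas 58, Carlos 38, Ivan 102. Ivan has a majority.

Ivan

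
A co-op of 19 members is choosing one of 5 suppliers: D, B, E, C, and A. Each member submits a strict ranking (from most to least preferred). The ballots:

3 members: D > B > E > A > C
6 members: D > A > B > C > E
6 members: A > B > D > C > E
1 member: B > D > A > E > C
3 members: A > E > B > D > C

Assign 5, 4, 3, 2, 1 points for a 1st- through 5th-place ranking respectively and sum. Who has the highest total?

A

D: 3·5 + 6·5 + 6·3 + 1·4 + 3·2 = 73
B: 3·4 + 6·3 + 6·4 + 1·5 + 3·3 = 68
E: 3·3 + 6·1 + 6·1 + 1·2 + 3·4 = 35
C: 3·1 + 6·2 + 6·2 + 1·1 + 3·1 = 31
A: 3·2 + 6·4 + 6·5 + 1·3 + 3·5 = 78
A has the highest Borda score (78).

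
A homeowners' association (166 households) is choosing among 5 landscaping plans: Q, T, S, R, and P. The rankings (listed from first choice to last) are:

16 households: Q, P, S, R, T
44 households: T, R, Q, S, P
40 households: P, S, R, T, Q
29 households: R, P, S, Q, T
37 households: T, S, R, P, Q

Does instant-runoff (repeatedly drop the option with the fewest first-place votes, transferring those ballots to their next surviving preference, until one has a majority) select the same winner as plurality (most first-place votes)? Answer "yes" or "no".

Instant-runoff — R1 Q 16, T 81, S 0, R 29, P 40 (S out); R2 Q 16, T 81, R 29, P 40 (Q out); R3 T 81, R 29, P 56 (R out); R4 T 81, P 85 (P winner). Winner: P.
Plurality — first-place votes: Q 16, T 81, S 0, R 29, P 40. Winner: T.
The two methods disagree.

no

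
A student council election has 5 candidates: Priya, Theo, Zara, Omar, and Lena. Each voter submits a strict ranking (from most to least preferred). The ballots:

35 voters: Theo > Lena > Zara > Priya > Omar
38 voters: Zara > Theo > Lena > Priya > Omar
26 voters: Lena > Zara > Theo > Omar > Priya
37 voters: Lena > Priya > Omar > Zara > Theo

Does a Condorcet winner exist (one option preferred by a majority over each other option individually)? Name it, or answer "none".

Checking pairwise contests:
Theo beats Priya 99–37.
Zara beats Theo 101–35.
Lena beats Zara 98–38.
Priya beats Omar 110–26.
Theo beats Lena 73–63.
Every option loses at least one head-to-head, so there is no Condorcet winner.

none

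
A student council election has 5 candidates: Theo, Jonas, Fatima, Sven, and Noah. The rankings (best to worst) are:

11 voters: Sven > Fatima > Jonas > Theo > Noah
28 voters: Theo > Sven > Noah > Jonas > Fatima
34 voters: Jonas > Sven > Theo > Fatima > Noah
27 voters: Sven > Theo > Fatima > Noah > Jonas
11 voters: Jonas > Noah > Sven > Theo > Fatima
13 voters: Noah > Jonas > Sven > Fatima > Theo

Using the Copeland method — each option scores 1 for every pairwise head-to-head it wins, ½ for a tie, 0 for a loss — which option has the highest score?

Theo: beats Fatima and Noah; loses to Jonas and Sven → score 2.
Jonas: beats Theo and Fatima; loses to Sven and Noah → score 2.
Fatima: beats Noah; loses to Theo, Jonas, and Sven → score 1.
Sven: beats Theo, Jonas, Fatima, and Noah → score 4.
Noah: beats Jonas; loses to Theo, Fatima, and Sven → score 1.
Sven has the best pairwise record.

Sven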